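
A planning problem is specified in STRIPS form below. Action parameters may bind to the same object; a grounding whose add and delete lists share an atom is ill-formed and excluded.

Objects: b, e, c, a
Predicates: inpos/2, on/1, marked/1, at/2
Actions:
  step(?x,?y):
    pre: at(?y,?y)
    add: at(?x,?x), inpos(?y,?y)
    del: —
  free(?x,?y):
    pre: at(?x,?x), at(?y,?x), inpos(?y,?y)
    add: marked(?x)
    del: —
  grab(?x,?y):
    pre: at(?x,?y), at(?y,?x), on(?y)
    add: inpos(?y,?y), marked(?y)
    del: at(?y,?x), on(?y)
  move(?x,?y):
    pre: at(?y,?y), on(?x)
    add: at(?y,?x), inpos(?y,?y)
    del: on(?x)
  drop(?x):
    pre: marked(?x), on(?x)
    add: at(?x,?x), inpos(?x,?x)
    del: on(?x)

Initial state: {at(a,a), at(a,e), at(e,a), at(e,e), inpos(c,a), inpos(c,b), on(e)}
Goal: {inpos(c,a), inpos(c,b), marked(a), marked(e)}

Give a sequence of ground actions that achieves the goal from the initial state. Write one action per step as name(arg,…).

grab(e,e); free(a,e)

1. grab(e,e)  →  {at(a,a), at(a,e), at(e,a), inpos(c,a), inpos(c,b), inpos(e,e), marked(e)}
2. free(a,e)  →  {at(a,a), at(a,e), at(e,a), inpos(c,a), inpos(c,b), inpos(e,e), marked(a), marked(e)}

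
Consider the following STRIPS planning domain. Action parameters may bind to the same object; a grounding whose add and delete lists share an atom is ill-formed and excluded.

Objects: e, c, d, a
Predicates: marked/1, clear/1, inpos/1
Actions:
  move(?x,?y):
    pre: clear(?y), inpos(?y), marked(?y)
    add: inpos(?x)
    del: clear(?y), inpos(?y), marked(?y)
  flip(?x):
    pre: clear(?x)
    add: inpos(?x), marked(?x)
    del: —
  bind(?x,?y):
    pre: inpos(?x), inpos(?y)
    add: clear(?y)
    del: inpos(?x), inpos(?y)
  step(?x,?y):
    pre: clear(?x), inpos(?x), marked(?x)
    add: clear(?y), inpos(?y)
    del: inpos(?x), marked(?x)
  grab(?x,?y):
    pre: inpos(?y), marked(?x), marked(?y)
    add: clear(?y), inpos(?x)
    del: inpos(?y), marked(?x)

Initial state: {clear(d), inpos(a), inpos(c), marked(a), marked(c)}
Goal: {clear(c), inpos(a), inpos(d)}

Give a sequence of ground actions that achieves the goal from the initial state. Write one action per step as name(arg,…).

flip(d); bind(c,c)

1. flip(d)  →  {clear(d), inpos(a), inpos(c), inpos(d), marked(a), marked(c), marked(d)}
2. bind(c,c)  →  {clear(c), clear(d), inpos(a), inpos(d), marked(a), marked(c), marked(d)}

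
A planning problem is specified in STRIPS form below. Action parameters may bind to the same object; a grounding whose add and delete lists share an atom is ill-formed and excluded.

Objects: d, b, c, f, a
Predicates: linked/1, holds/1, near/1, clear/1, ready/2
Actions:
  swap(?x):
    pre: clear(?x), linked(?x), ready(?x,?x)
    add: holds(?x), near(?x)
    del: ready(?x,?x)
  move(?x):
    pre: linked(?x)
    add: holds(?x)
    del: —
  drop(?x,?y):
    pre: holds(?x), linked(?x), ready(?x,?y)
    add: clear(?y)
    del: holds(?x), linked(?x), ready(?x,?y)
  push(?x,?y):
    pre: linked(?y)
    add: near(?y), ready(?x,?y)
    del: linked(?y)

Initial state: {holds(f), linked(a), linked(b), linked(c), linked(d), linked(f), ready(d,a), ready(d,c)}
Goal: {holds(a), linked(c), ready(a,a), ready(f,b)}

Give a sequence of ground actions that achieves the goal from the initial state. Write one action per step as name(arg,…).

move(a); push(f,b); push(a,a)

1. move(a)  →  {holds(a), holds(f), linked(a), linked(b), linked(c), linked(d), linked(f), ready(d,a), ready(d,c)}
2. push(f,b)  →  {holds(a), holds(f), linked(a), linked(c), linked(d), linked(f), near(b), ready(d,a), ready(d,c), ready(f,b)}
3. push(a,a)  →  {holds(a), holds(f), linked(c), linked(d), linked(f), near(a), near(b), ready(a,a), ready(d,a), ready(d,c), ready(f,b)}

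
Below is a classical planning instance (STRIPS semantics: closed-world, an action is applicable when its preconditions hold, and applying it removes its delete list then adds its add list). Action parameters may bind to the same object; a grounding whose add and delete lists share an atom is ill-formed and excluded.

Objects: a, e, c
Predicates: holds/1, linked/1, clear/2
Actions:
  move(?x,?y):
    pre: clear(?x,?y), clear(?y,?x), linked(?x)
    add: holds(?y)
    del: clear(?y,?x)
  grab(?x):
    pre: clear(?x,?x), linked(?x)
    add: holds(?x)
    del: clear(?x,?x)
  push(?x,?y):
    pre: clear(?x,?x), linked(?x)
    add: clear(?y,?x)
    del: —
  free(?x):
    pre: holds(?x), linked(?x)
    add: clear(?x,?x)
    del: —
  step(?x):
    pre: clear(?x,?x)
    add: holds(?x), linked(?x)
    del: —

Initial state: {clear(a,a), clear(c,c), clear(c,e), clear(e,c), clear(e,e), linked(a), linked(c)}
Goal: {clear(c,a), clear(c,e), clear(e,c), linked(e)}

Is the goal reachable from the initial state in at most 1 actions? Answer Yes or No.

No

1. push(a,c)  →  {clear(a,a), clear(c,a), clear(c,c), clear(c,e), clear(e,c), clear(e,e), linked(a), linked(c)}
2. step(e)  →  {clear(a,a), clear(c,a), clear(c,c), clear(c,e), clear(e,c), clear(e,e), holds(e), linked(a), linked(c), linked(e)}
optimal plan length = 2; 2 > 1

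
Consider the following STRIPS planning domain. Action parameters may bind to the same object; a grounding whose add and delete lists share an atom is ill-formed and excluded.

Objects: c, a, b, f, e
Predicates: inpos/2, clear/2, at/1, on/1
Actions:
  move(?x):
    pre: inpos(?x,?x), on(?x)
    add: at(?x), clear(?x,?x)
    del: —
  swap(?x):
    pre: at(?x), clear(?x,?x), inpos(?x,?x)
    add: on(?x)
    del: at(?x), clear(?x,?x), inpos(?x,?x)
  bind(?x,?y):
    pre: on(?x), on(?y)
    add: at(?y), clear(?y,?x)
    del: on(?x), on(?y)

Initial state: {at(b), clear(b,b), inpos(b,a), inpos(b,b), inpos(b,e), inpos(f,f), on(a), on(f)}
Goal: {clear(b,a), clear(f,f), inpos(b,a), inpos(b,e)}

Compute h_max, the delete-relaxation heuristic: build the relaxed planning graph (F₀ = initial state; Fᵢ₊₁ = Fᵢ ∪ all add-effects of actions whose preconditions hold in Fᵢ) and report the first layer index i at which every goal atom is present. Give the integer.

2

F0 = init (8 atoms)
F1 = F0 ∪ {at(a), at(f), clear(a,a), clear(a,f), clear(f,a), clear(f,f), on(b)}  (15 atoms)
F2 = F1 ∪ {clear(a,b), clear(b,a), clear(b,f), clear(f,b)}  (19 atoms)
goal ⊆ F2  ⇒  h_max = 2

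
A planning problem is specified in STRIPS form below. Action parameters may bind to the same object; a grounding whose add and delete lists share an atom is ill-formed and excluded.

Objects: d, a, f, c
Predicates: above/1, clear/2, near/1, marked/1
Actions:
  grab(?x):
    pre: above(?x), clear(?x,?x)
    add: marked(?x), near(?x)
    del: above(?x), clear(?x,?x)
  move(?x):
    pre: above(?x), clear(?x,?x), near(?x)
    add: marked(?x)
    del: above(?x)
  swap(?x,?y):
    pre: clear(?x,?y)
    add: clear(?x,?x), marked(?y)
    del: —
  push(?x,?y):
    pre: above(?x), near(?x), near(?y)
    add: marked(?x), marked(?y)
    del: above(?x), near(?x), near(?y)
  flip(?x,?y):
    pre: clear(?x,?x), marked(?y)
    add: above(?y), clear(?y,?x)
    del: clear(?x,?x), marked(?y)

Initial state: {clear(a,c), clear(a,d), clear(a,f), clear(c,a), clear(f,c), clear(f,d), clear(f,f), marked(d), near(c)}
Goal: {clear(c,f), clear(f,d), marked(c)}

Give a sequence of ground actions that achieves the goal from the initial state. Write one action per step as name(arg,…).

swap(a,c); flip(f,c); swap(a,c)

1. swap(a,c)  →  {clear(a,a), clear(a,c), clear(a,d), clear(a,f), clear(c,a), clear(f,c), clear(f,d), clear(f,f), marked(c), marked(d), near(c)}
2. flip(f,c)  →  {above(c), clear(a,a), clear(a,c), clear(a,d), clear(a,f), clear(c,a), clear(c,f), clear(f,c), clear(f,d), marked(d), near(c)}
3. swap(a,c)  →  {above(c), clear(a,a), clear(a,c), clear(a,d), clear(a,f), clear(c,a), clear(c,f), clear(f,c), clear(f,d), marked(c), marked(d), near(c)}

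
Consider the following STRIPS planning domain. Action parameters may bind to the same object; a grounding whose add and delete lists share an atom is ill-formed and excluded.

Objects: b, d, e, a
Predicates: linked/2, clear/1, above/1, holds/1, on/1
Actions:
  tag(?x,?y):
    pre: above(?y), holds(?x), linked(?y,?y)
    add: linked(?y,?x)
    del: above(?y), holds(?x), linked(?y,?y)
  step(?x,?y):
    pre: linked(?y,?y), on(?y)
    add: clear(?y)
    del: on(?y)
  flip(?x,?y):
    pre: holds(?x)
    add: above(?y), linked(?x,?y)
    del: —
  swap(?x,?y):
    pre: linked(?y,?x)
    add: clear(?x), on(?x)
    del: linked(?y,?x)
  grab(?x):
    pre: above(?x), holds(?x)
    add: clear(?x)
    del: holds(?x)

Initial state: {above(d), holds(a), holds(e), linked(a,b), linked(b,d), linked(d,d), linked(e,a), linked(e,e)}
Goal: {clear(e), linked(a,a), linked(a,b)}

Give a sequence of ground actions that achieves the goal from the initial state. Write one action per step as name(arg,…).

flip(a,a); swap(e,e)

1. flip(a,a)  →  {above(a), above(d), holds(a), holds(e), linked(a,a), linked(a,b), linked(b,d), linked(d,d), linked(e,a), linked(e,e)}
2. swap(e,e)  →  {above(a), above(d), clear(e), holds(a), holds(e), linked(a,a), linked(a,b), linked(b,d), linked(d,d), linked(e,a), on(e)}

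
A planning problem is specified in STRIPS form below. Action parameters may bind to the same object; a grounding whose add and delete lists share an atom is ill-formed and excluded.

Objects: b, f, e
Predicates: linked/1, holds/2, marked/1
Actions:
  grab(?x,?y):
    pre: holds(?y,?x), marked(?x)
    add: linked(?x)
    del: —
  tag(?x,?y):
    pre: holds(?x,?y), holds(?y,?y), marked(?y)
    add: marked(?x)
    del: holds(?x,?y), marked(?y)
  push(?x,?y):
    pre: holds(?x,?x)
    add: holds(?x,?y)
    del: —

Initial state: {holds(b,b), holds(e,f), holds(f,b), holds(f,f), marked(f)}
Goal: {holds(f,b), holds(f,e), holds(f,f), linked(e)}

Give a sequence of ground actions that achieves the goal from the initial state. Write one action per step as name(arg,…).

tag(e,f); push(f,e); grab(e,f)

1. tag(e,f)  →  {holds(b,b), holds(f,b), holds(f,f), marked(e)}
2. push(f,e)  →  {holds(b,b), holds(f,b), holds(f,e), holds(f,f), marked(e)}
3. grab(e,f)  →  {holds(b,b), holds(f,b), holds(f,e), holds(f,f), linked(e), marked(e)}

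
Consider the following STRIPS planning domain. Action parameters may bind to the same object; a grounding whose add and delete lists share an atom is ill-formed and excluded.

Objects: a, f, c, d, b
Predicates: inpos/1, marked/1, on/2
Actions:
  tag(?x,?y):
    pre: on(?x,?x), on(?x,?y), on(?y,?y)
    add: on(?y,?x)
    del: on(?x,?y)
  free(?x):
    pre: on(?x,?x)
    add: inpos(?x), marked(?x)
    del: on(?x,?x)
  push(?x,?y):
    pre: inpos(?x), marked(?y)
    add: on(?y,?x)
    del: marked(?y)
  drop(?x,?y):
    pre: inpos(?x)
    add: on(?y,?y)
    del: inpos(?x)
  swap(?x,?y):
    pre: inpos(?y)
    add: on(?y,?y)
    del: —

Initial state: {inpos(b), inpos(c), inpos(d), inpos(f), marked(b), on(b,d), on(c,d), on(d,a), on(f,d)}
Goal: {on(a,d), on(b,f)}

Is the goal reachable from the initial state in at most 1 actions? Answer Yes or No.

No

1. push(f,b)  →  {inpos(b), inpos(c), inpos(d), inpos(f), on(b,d), on(b,f), on(c,d), on(d,a), on(f,d)}
2. drop(f,a)  →  {inpos(b), inpos(c), inpos(d), on(a,a), on(b,d), on(b,f), on(c,d), on(d,a), on(f,d)}
3. free(a)  →  {inpos(a), inpos(b), inpos(c), inpos(d), marked(a), on(b,d), on(b,f), on(c,d), on(d,a), on(f,d)}
4. push(d,a)  →  {inpos(a), inpos(b), inpos(c), inpos(d), on(a,d), on(b,d), on(b,f), on(c,d), on(d,a), on(f,d)}
optimal plan length = 4; 4 > 1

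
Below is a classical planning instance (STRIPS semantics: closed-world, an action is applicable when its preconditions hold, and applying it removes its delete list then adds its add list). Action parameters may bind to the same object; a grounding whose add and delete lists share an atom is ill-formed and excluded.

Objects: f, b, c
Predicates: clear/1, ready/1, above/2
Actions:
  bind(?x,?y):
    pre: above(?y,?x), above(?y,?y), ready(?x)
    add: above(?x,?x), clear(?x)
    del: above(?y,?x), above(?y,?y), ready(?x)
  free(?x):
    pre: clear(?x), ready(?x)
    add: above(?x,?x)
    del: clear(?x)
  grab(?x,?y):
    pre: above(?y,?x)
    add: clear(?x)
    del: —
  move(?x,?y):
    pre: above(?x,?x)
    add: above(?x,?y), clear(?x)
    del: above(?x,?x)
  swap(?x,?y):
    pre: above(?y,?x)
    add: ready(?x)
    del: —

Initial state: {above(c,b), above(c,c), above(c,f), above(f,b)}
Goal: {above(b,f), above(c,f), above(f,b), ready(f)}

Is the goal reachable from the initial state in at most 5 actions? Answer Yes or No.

1. swap(f,c)  →  {above(c,b), above(c,c), above(c,f), above(f,b), ready(f)}
2. swap(b,f)  →  {above(c,b), above(c,c), above(c,f), above(f,b), ready(b), ready(f)}
3. bind(b,c)  →  {above(b,b), above(c,f), above(f,b), clear(b), ready(f)}
4. move(b,f)  →  {above(b,f), above(c,f), above(f,b), clear(b), ready(f)}
optimal plan length = 4; 4 ≤ 5

Yes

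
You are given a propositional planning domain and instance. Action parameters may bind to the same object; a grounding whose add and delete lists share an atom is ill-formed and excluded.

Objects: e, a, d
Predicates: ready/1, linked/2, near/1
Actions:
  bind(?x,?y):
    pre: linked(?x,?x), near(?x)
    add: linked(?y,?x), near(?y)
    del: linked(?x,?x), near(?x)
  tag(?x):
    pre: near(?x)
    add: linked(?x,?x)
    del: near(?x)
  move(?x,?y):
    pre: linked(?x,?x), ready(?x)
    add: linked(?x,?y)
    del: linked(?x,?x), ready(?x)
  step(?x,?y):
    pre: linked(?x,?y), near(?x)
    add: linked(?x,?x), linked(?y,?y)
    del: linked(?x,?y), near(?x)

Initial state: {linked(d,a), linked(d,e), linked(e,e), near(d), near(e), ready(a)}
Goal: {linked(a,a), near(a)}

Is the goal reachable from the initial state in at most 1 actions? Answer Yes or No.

1. bind(e,a)  →  {linked(a,e), linked(d,a), linked(d,e), near(a), near(d), ready(a)}
2. step(d,a)  →  {linked(a,a), linked(a,e), linked(d,d), linked(d,e), near(a), ready(a)}
optimal plan length = 2; 2 > 1

No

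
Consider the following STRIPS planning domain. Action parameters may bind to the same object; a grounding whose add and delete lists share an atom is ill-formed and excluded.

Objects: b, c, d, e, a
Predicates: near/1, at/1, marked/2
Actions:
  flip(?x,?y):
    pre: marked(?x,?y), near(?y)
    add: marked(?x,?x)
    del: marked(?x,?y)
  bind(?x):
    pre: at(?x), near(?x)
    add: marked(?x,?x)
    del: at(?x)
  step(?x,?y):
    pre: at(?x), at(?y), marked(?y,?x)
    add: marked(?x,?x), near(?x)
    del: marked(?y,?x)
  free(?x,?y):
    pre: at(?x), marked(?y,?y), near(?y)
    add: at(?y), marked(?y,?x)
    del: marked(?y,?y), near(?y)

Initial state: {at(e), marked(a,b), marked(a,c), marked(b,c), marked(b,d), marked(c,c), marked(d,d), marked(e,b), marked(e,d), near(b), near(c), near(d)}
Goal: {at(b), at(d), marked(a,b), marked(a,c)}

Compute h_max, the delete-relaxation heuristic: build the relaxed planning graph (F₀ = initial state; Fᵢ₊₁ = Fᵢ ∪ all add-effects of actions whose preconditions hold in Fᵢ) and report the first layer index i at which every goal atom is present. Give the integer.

F0 = init (12 atoms)
F1 = F0 ∪ {at(c), at(d), marked(a,a), marked(b,b), marked(c,e), marked(d,e), marked(e,e)}  (19 atoms)
F2 = F1 ∪ {at(b), marked(b,e), marked(c,d), marked(d,c), near(e)}  (24 atoms)
goal ⊆ F2  ⇒  h_max = 2

2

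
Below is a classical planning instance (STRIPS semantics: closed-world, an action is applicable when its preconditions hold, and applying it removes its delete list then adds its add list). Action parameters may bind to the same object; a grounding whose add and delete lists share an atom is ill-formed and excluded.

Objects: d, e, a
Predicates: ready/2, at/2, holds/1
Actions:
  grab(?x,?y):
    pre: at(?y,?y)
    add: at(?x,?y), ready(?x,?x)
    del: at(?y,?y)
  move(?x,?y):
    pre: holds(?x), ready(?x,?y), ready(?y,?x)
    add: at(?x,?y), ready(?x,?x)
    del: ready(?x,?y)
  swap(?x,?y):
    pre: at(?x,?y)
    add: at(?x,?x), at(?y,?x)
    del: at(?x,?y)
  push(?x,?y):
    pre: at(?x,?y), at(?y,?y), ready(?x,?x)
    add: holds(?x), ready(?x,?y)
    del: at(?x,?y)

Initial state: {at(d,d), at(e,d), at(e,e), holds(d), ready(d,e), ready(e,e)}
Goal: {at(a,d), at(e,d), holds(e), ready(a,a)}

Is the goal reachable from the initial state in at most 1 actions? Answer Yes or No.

1. grab(a,d)  →  {at(a,d), at(e,d), at(e,e), holds(d), ready(a,a), ready(d,e), ready(e,e)}
2. push(e,e)  →  {at(a,d), at(e,d), holds(d), holds(e), ready(a,a), ready(d,e), ready(e,e)}
optimal plan length = 2; 2 > 1

No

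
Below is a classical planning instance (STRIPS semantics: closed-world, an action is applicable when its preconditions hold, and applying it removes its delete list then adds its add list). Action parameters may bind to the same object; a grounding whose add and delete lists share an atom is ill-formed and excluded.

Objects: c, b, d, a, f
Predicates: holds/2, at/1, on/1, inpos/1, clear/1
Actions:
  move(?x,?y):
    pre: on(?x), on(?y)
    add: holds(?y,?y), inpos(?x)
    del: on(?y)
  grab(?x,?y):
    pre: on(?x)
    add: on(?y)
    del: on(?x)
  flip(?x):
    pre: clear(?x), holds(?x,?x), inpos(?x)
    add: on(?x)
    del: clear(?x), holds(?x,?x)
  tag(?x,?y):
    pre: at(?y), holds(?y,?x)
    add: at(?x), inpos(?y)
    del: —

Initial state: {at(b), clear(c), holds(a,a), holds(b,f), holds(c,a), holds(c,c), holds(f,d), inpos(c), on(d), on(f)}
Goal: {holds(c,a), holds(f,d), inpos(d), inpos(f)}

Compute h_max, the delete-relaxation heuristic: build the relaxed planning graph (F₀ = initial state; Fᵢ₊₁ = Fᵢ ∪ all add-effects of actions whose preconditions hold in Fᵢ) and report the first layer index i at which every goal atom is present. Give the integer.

F0 = init (10 atoms)
F1 = F0 ∪ {at(f), holds(d,d), holds(f,f), inpos(b), inpos(d), inpos(f), on(a), on(b), on(c)}  (19 atoms)
goal ⊆ F1  ⇒  h_max = 1

1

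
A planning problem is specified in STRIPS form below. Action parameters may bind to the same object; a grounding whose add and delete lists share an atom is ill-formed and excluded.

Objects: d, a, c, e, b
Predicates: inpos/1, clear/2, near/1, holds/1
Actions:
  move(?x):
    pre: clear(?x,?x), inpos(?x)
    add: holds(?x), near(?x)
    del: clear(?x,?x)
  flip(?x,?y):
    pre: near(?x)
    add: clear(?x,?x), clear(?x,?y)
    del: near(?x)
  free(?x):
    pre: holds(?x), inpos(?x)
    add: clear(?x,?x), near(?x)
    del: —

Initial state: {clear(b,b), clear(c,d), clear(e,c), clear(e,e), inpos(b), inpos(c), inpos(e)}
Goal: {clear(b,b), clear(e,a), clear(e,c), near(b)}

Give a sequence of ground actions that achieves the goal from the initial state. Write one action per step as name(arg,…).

move(e); move(b); flip(e,a); free(b)

1. move(e)  →  {clear(b,b), clear(c,d), clear(e,c), holds(e), inpos(b), inpos(c), inpos(e), near(e)}
2. move(b)  →  {clear(c,d), clear(e,c), holds(b), holds(e), inpos(b), inpos(c), inpos(e), near(b), near(e)}
3. flip(e,a)  →  {clear(c,d), clear(e,a), clear(e,c), clear(e,e), holds(b), holds(e), inpos(b), inpos(c), inpos(e), near(b)}
4. free(b)  →  {clear(b,b), clear(c,d), clear(e,a), clear(e,c), clear(e,e), holds(b), holds(e), inpos(b), inpos(c), inpos(e), near(b)}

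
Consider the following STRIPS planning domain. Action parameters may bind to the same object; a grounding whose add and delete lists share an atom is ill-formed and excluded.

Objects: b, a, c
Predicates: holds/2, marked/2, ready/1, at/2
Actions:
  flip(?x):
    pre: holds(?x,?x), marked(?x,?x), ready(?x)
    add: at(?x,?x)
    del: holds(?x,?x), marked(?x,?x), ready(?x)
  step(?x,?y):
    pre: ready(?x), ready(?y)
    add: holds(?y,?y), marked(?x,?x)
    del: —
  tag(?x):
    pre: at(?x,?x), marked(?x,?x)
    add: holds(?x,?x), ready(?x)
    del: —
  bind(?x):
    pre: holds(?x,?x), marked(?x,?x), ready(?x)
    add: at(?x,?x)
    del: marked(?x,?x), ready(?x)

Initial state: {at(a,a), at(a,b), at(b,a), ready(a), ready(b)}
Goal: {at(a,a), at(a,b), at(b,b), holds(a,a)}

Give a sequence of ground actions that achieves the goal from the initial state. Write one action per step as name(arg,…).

1. step(b,b)  →  {at(a,a), at(a,b), at(b,a), holds(b,b), marked(b,b), ready(a), ready(b)}
2. flip(b)  →  {at(a,a), at(a,b), at(b,a), at(b,b), ready(a)}
3. step(a,a)  →  {at(a,a), at(a,b), at(b,a), at(b,b), holds(a,a), marked(a,a), ready(a)}

step(b,b); flip(b); step(a,a)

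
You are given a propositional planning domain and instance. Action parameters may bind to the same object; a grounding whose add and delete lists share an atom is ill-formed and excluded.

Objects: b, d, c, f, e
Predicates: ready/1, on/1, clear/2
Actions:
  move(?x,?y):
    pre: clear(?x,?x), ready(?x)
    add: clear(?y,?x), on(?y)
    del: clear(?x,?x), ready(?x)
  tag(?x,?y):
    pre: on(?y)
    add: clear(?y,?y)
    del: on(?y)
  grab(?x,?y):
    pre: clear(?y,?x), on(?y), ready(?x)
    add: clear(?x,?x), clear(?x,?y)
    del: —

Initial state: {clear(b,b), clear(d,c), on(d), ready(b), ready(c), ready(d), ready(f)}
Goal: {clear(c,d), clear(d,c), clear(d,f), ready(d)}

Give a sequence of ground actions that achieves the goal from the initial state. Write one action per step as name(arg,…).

move(b,f); tag(b,f); move(f,d); grab(c,d)

1. move(b,f)  →  {clear(d,c), clear(f,b), on(d), on(f), ready(c), ready(d), ready(f)}
2. tag(b,f)  →  {clear(d,c), clear(f,b), clear(f,f), on(d), ready(c), ready(d), ready(f)}
3. move(f,d)  →  {clear(d,c), clear(d,f), clear(f,b), on(d), ready(c), ready(d)}
4. grab(c,d)  →  {clear(c,c), clear(c,d), clear(d,c), clear(d,f), clear(f,b), on(d), ready(c), ready(d)}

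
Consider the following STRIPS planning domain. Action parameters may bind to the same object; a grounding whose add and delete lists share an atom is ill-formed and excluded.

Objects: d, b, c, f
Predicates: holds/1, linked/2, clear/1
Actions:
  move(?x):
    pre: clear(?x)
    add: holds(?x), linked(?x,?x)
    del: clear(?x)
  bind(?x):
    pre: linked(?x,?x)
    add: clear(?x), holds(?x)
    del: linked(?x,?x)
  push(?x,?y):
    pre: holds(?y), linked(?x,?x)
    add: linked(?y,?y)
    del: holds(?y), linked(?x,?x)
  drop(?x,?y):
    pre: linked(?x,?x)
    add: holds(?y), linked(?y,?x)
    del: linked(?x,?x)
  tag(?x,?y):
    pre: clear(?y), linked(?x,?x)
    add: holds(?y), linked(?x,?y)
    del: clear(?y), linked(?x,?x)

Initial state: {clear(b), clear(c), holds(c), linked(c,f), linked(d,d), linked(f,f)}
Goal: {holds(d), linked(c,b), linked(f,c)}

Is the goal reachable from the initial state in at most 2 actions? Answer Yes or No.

1. move(b)  →  {clear(c), holds(b), holds(c), linked(b,b), linked(c,f), linked(d,d), linked(f,f)}
2. bind(d)  →  {clear(c), clear(d), holds(b), holds(c), holds(d), linked(b,b), linked(c,f), linked(f,f)}
3. drop(b,c)  →  {clear(c), clear(d), holds(b), holds(c), holds(d), linked(c,b), linked(c,f), linked(f,f)}
4. tag(f,c)  →  {clear(d), holds(b), holds(c), holds(d), linked(c,b), linked(c,f), linked(f,c)}
optimal plan length = 4; 4 > 2

No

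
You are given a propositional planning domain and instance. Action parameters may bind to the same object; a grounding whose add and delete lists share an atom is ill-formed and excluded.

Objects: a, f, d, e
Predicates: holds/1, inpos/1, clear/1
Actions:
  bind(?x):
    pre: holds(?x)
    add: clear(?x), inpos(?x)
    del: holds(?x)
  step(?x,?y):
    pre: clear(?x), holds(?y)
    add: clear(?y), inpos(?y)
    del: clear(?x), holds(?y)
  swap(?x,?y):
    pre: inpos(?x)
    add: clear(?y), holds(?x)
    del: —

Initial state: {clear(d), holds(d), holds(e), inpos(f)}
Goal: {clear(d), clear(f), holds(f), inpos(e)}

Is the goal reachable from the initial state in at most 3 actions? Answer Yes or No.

Yes

1. bind(e)  →  {clear(d), clear(e), holds(d), inpos(e), inpos(f)}
2. swap(f,f)  →  {clear(d), clear(e), clear(f), holds(d), holds(f), inpos(e), inpos(f)}
optimal plan length = 2; 2 ≤ 3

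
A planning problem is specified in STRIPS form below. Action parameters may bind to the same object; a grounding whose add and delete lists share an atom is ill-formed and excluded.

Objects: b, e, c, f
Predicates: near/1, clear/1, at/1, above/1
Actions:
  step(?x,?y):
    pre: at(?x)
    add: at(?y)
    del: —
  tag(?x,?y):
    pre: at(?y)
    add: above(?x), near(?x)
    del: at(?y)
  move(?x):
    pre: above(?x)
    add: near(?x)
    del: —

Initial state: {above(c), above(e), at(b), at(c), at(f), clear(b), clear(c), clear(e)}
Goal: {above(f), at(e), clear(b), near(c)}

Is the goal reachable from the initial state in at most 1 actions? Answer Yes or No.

No

1. step(b,e)  →  {above(c), above(e), at(b), at(c), at(e), at(f), clear(b), clear(c), clear(e)}
2. tag(c,b)  →  {above(c), above(e), at(c), at(e), at(f), clear(b), clear(c), clear(e), near(c)}
3. tag(f,c)  →  {above(c), above(e), above(f), at(e), at(f), clear(b), clear(c), clear(e), near(c), near(f)}
optimal plan length = 3; 3 > 1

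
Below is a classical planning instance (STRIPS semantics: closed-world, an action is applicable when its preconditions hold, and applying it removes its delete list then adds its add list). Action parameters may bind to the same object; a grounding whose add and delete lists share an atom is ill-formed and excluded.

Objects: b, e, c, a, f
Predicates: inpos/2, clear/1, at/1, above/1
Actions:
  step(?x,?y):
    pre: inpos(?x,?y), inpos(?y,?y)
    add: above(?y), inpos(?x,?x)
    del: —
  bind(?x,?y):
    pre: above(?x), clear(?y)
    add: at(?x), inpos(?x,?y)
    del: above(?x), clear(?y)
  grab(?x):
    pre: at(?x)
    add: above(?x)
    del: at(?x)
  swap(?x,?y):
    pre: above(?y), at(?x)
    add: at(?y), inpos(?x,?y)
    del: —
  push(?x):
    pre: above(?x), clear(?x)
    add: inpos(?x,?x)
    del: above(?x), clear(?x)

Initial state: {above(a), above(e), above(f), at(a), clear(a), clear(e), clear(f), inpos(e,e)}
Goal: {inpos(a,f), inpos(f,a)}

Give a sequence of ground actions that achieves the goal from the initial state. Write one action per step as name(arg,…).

bind(a,f); bind(f,a)

1. bind(a,f)  →  {above(e), above(f), at(a), clear(a), clear(e), inpos(a,f), inpos(e,e)}
2. bind(f,a)  →  {above(e), at(a), at(f), clear(e), inpos(a,f), inpos(e,e), inpos(f,a)}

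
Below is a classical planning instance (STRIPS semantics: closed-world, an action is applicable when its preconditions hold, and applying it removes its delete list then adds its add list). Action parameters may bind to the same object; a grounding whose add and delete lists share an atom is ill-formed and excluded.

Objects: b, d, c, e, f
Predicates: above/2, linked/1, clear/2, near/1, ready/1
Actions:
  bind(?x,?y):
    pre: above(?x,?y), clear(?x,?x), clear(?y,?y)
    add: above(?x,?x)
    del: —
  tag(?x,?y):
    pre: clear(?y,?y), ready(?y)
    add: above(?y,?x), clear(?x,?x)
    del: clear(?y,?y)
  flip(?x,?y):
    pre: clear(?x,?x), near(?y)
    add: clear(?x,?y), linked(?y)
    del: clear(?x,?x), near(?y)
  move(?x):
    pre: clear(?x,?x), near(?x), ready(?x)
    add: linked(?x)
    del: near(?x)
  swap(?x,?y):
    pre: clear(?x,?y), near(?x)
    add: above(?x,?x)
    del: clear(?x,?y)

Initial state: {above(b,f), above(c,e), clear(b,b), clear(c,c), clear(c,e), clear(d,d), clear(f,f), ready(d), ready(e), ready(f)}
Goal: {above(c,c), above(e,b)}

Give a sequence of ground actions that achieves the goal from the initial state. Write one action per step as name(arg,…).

tag(e,d); bind(c,e); tag(b,e)

1. tag(e,d)  →  {above(b,f), above(c,e), above(d,e), clear(b,b), clear(c,c), clear(c,e), clear(e,e), clear(f,f), ready(d), ready(e), ready(f)}
2. bind(c,e)  →  {above(b,f), above(c,c), above(c,e), above(d,e), clear(b,b), clear(c,c), clear(c,e), clear(e,e), clear(f,f), ready(d), ready(e), ready(f)}
3. tag(b,e)  →  {above(b,f), above(c,c), above(c,e), above(d,e), above(e,b), clear(b,b), clear(c,c), clear(c,e), clear(f,f), ready(d), ready(e), ready(f)}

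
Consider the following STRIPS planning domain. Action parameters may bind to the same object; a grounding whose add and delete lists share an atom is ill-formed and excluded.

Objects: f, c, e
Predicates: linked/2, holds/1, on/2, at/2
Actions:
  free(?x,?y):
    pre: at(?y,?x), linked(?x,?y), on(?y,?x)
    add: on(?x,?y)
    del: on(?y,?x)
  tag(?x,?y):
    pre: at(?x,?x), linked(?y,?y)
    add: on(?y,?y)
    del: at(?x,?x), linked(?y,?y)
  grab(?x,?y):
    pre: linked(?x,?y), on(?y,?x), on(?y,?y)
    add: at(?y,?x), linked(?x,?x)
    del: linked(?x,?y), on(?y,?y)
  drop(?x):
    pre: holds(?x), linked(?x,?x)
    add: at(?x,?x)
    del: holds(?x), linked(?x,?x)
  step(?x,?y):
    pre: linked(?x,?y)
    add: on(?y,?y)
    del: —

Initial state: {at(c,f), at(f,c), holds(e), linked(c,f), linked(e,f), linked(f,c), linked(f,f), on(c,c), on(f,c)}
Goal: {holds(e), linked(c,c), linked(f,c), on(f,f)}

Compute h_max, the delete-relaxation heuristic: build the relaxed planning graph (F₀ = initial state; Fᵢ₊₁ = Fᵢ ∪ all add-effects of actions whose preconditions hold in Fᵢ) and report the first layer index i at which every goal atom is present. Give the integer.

2

F0 = init (9 atoms)
F1 = F0 ∪ {on(c,f), on(f,f)}  (11 atoms)
F2 = F1 ∪ {linked(c,c)}  (12 atoms)
goal ⊆ F2  ⇒  h_max = 2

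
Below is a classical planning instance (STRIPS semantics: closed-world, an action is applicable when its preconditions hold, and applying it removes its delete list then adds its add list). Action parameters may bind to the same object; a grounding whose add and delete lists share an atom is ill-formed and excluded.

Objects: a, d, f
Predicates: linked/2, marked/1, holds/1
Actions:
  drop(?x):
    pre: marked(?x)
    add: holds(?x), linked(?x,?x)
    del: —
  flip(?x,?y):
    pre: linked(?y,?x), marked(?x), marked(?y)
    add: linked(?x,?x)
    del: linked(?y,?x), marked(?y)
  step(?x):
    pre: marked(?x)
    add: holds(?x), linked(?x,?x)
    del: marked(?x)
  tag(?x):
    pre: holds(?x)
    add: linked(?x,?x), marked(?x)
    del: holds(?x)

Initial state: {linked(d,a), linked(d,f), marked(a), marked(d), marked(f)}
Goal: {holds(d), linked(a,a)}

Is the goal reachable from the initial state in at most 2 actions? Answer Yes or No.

1. drop(a)  →  {holds(a), linked(a,a), linked(d,a), linked(d,f), marked(a), marked(d), marked(f)}
2. drop(d)  →  {holds(a), holds(d), linked(a,a), linked(d,a), linked(d,d), linked(d,f), marked(a), marked(d), marked(f)}
optimal plan length = 2; 2 ≤ 2

Yes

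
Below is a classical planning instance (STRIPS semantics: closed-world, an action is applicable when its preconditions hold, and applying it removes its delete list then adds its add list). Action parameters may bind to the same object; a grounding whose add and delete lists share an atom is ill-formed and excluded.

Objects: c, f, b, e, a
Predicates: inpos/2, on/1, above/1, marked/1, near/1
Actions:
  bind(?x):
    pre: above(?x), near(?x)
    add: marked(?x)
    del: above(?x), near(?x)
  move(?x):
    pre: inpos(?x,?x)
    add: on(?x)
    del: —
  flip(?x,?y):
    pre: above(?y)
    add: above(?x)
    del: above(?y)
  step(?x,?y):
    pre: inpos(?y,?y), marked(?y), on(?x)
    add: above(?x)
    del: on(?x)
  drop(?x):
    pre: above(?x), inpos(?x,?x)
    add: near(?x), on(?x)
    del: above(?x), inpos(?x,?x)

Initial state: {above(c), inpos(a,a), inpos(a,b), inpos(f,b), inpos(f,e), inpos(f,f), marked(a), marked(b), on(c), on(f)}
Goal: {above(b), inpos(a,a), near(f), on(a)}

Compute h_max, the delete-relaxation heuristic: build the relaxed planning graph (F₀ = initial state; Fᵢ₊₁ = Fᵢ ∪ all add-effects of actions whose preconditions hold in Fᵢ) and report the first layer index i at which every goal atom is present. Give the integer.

2

F0 = init (10 atoms)
F1 = F0 ∪ {above(a), above(b), above(e), above(f), on(a)}  (15 atoms)
F2 = F1 ∪ {near(a), near(f)}  (17 atoms)
goal ⊆ F2  ⇒  h_max = 2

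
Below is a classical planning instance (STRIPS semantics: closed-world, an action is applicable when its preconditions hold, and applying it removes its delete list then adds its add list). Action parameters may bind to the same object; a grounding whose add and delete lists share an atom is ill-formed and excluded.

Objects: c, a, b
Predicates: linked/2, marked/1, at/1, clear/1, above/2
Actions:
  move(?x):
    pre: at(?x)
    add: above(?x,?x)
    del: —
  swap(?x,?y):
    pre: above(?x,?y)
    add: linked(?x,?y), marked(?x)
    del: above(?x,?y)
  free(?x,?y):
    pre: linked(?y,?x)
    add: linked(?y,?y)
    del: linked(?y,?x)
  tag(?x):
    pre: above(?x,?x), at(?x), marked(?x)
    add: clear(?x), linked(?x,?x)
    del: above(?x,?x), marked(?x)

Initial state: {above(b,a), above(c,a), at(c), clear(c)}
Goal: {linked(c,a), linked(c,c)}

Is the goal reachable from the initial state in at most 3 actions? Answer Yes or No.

1. move(c)  →  {above(b,a), above(c,a), above(c,c), at(c), clear(c)}
2. swap(c,c)  →  {above(b,a), above(c,a), at(c), clear(c), linked(c,c), marked(c)}
3. swap(c,a)  →  {above(b,a), at(c), clear(c), linked(c,a), linked(c,c), marked(c)}
optimal plan length = 3; 3 ≤ 3

Yes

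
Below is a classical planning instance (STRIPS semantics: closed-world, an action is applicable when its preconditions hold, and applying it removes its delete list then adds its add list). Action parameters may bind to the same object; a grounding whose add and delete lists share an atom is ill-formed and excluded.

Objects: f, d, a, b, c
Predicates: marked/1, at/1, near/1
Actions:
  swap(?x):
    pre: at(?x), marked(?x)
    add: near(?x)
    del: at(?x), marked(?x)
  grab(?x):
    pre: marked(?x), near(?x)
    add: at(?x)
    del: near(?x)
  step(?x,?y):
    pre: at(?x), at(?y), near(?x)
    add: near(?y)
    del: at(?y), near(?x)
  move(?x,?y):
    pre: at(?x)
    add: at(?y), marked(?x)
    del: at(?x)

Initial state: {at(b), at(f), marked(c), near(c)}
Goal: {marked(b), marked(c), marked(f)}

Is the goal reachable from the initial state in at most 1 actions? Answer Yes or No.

1. move(f,d)  →  {at(b), at(d), marked(c), marked(f), near(c)}
2. move(b,f)  →  {at(d), at(f), marked(b), marked(c), marked(f), near(c)}
optimal plan length = 2; 2 > 1

No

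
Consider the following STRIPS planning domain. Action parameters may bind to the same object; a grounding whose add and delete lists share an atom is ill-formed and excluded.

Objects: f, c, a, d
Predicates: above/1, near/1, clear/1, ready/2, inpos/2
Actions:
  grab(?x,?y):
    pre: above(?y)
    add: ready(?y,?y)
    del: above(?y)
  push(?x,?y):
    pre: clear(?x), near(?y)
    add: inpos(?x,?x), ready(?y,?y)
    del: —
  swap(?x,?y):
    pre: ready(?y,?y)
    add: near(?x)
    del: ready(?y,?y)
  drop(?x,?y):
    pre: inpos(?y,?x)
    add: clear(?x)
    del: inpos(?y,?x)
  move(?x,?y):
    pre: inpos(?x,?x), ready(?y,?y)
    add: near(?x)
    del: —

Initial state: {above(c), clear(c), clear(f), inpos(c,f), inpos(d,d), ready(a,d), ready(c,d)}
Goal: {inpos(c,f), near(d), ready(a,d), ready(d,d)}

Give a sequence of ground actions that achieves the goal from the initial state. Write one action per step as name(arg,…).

grab(f,c); swap(d,c); push(f,d)

1. grab(f,c)  →  {clear(c), clear(f), inpos(c,f), inpos(d,d), ready(a,d), ready(c,c), ready(c,d)}
2. swap(d,c)  →  {clear(c), clear(f), inpos(c,f), inpos(d,d), near(d), ready(a,d), ready(c,d)}
3. push(f,d)  →  {clear(c), clear(f), inpos(c,f), inpos(d,d), inpos(f,f), near(d), ready(a,d), ready(c,d), ready(d,d)}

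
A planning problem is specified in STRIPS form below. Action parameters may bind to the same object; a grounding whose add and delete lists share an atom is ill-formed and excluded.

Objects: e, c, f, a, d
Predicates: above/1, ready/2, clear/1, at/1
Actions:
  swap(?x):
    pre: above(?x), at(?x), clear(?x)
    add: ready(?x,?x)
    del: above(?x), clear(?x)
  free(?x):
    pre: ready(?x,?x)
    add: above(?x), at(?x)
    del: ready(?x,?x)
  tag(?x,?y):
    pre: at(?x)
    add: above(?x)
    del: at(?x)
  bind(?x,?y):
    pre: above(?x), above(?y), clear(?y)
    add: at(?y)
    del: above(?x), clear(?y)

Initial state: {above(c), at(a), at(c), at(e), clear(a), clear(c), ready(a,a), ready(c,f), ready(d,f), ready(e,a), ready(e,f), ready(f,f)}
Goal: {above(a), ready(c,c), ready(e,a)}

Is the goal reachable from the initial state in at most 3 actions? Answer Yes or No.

1. swap(c)  →  {at(a), at(c), at(e), clear(a), ready(a,a), ready(c,c), ready(c,f), ready(d,f), ready(e,a), ready(e,f), ready(f,f)}
2. free(a)  →  {above(a), at(a), at(c), at(e), clear(a), ready(c,c), ready(c,f), ready(d,f), ready(e,a), ready(e,f), ready(f,f)}
optimal plan length = 2; 2 ≤ 3

Yes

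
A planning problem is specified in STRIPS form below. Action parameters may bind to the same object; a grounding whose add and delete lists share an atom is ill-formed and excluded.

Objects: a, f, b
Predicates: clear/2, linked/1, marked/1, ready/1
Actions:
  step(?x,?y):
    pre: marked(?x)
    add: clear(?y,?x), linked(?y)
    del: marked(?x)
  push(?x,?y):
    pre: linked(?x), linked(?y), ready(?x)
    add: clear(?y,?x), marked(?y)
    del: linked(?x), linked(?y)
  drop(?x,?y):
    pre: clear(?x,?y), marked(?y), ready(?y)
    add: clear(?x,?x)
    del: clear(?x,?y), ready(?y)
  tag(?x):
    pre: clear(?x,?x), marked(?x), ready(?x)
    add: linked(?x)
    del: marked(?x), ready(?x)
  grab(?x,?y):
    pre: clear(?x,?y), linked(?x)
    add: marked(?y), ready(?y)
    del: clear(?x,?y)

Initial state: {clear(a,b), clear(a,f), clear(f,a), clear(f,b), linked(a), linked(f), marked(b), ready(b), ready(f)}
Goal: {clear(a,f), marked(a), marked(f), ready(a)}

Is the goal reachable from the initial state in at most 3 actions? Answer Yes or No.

Yes

1. grab(f,a)  →  {clear(a,b), clear(a,f), clear(f,b), linked(a), linked(f), marked(a), marked(b), ready(a), ready(b), ready(f)}
2. push(a,f)  →  {clear(a,b), clear(a,f), clear(f,a), clear(f,b), marked(a), marked(b), marked(f), ready(a), ready(b), ready(f)}
optimal plan length = 2; 2 ≤ 3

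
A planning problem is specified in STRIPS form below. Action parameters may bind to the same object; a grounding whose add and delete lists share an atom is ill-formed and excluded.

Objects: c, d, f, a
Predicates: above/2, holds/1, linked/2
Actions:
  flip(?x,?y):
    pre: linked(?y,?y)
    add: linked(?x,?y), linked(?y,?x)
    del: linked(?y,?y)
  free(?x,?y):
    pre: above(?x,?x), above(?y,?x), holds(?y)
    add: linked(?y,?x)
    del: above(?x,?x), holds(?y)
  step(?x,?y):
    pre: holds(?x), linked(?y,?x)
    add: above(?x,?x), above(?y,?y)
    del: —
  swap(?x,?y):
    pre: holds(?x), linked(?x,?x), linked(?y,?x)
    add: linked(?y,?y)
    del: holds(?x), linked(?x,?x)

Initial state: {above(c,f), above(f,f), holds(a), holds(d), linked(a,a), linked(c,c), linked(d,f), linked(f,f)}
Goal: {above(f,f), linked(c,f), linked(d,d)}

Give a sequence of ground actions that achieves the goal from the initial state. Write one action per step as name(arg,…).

flip(c,f); flip(d,c); step(d,c); free(d,d)

1. flip(c,f)  →  {above(c,f), above(f,f), holds(a), holds(d), linked(a,a), linked(c,c), linked(c,f), linked(d,f), linked(f,c)}
2. flip(d,c)  →  {above(c,f), above(f,f), holds(a), holds(d), linked(a,a), linked(c,d), linked(c,f), linked(d,c), linked(d,f), linked(f,c)}
3. step(d,c)  →  {above(c,c), above(c,f), above(d,d), above(f,f), holds(a), holds(d), linked(a,a), linked(c,d), linked(c,f), linked(d,c), linked(d,f), linked(f,c)}
4. free(d,d)  →  {above(c,c), above(c,f), above(f,f), holds(a), linked(a,a), linked(c,d), linked(c,f), linked(d,c), linked(d,d), linked(d,f), linked(f,c)}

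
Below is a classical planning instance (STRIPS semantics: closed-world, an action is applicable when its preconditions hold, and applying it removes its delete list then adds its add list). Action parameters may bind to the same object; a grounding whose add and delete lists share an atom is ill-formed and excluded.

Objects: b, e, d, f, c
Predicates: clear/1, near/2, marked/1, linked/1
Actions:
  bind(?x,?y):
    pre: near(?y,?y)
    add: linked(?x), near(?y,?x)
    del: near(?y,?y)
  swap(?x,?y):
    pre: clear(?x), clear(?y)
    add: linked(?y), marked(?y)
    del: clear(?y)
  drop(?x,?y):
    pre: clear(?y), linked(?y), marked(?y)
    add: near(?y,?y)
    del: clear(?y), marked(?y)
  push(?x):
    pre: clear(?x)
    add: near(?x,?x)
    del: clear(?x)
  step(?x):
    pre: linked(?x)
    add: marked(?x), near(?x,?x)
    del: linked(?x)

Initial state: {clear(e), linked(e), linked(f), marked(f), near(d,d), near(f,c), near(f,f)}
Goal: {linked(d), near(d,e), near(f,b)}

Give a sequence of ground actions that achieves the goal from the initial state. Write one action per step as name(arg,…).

bind(b,f); bind(e,d); push(e); bind(d,e)

1. bind(b,f)  →  {clear(e), linked(b), linked(e), linked(f), marked(f), near(d,d), near(f,b), near(f,c)}
2. bind(e,d)  →  {clear(e), linked(b), linked(e), linked(f), marked(f), near(d,e), near(f,b), near(f,c)}
3. push(e)  →  {linked(b), linked(e), linked(f), marked(f), near(d,e), near(e,e), near(f,b), near(f,c)}
4. bind(d,e)  →  {linked(b), linked(d), linked(e), linked(f), marked(f), near(d,e), near(e,d), near(f,b), near(f,c)}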